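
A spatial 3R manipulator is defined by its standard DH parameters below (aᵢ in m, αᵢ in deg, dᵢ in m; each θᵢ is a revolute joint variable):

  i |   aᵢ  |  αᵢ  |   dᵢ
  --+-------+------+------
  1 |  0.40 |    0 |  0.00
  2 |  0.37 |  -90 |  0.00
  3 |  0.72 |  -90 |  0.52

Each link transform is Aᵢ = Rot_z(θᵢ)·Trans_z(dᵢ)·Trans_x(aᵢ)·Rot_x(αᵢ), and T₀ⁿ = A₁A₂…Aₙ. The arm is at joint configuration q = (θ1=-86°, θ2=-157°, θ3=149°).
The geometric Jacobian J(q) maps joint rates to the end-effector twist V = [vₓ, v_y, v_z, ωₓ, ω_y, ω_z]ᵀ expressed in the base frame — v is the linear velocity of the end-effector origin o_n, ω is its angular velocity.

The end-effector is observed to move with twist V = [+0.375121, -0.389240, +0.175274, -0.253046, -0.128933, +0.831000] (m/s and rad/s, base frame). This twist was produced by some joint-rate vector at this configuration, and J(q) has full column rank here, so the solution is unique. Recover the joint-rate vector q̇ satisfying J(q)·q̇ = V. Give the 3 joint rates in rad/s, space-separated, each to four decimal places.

-0.1300 0.9610 0.2840

o_n = [-0.3232, -0.8553, -0.3708]
J₁: ẑ×o_n = [0.8553, -0.3232, 0.0000], ω = ẑ
J2: z=[0.0000, 0.0000, 1.0000] o=[0.0279, -0.3990, 0.0000] → [0.4563, -0.3511, 0.0000, 0.0000, 0.0000, 1.0000]
J3: z=[-0.8910, -0.4540, 0.0000] o=[-0.1401, -0.0694, 0.0000] → [0.1684, -0.3304, 0.6172, -0.8910, -0.4540, 0.0000]
q̇ = J⁺·V = [-0.1300, 0.9610, 0.2840]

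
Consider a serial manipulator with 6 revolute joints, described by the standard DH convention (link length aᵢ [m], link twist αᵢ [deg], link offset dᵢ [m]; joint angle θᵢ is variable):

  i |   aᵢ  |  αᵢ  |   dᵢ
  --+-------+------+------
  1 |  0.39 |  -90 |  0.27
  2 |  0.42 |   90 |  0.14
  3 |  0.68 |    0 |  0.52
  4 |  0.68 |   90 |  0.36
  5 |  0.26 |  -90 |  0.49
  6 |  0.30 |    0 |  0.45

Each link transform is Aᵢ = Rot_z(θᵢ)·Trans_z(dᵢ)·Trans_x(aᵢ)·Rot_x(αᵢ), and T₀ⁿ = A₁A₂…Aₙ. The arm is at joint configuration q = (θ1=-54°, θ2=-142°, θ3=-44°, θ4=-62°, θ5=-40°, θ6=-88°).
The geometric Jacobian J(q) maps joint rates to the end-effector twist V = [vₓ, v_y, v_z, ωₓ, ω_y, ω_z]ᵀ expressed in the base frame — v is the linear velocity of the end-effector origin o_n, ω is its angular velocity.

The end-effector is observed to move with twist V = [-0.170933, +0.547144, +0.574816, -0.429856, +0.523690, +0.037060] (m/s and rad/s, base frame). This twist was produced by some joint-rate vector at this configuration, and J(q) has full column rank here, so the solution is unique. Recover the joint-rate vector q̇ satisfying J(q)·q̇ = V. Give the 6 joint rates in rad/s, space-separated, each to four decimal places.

o_n = [-1.0780, -0.6354, -0.6654]
J₁: ẑ×o_n = [0.6354, -1.0780, 0.0000], ω = ẑ
J2: z=[0.8090, 0.5878, 0.0000] o=[0.2292, -0.3155, 0.2700] → [-0.5498, 0.7568, 0.5096, 0.8090, 0.5878, 0.0000]
J3: z=[-0.3619, 0.4981, -0.7880] o=[0.1480, 0.0345, 0.5286] → [-1.1226, 0.5340, 0.8530, -0.3619, 0.4981, -0.7880]
J4: z=[-0.3619, 0.4981, -0.7880] o=[-0.6489, 0.3277, 0.4200] → [-1.2995, -0.0547, 0.5622, -0.3619, 0.4981, -0.7880]
J5: z=[0.6682, -0.4508, -0.5918] o=[-1.2212, 0.0033, 0.0209] → [-0.0686, 0.3738, -0.3622, 0.6682, -0.4508, -0.5918]
J6: z=[-0.6950, -0.0946, -0.7127] o=[-0.9628, -0.4483, -0.1712] → [-0.0865, -0.2614, 0.1191, -0.6950, -0.0946, -0.7127]
q̇ = J⁺·V = [-0.4060, 0.3790, 0.3750, -0.5230, -0.8900, 0.2810]

-0.4060 0.3790 0.3750 -0.5230 -0.8900 0.2810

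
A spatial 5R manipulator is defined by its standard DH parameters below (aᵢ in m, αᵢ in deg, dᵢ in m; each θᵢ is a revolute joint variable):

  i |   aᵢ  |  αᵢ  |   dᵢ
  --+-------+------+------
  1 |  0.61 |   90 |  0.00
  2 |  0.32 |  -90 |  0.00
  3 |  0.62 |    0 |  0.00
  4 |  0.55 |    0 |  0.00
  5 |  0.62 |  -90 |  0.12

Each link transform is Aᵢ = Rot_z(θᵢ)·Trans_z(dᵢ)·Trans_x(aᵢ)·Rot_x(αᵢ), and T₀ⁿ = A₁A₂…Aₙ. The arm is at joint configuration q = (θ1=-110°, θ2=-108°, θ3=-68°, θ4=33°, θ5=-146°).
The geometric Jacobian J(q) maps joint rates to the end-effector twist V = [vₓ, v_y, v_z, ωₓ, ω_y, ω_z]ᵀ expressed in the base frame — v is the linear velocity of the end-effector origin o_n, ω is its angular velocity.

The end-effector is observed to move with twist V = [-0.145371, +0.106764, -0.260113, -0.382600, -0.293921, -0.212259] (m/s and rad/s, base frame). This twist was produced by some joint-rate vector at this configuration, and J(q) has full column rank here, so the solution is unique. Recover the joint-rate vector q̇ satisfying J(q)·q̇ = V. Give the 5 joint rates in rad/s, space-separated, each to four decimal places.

-0.0800 0.2590 0.4330 -0.3440 0.3390

o_n = [-1.0337, -0.2685, -0.4012]
J₁: ẑ×o_n = [0.2685, -1.0337, 0.0000], ω = ẑ
J2: z=[-0.9397, 0.3420, 0.0000] o=[-0.2086, -0.5732, 0.0000] → [-0.1372, -0.3770, -0.0042, -0.9397, 0.3420, 0.0000]
J3: z=[-0.3253, -0.8937, -0.3090] o=[-0.1748, -0.4803, -0.3043] → [0.1520, 0.2339, -0.8365, -0.3253, -0.8937, -0.3090]
J4: z=[-0.3253, -0.8937, -0.3090] o=[-0.6905, -0.2162, -0.5252] → [-0.1270, 0.1464, -0.2897, -0.3253, -0.8937, -0.3090]
J5: z=[-0.3253, -0.8937, -0.3090] o=[-0.9393, 0.0225, -0.9537] → [-0.5837, 0.2089, 0.0103, -0.3253, -0.8937, -0.3090]
q̇ = J⁺·V = [-0.0800, 0.2590, 0.4330, -0.3440, 0.3390]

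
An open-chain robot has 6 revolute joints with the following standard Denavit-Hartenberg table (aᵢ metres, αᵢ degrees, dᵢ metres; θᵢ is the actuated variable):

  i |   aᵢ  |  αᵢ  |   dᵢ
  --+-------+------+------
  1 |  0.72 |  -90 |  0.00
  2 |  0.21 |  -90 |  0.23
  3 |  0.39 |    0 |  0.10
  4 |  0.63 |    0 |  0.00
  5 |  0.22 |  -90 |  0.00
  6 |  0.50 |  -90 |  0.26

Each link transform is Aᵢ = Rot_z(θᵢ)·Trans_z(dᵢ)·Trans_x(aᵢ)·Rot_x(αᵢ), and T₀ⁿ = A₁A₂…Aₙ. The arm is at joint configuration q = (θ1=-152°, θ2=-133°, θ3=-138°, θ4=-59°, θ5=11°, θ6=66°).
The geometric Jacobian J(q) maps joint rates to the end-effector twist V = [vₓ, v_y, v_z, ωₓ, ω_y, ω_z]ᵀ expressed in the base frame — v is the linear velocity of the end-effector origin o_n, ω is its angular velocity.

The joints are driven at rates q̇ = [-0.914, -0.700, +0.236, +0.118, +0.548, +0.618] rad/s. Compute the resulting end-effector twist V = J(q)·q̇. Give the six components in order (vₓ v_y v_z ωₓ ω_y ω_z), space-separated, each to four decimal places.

-0.9094 -0.0205 0.6154 -0.6614 -0.2550 -0.3461

o_n = [-0.8415, -1.0376, -1.0701]
J₁: ẑ×o_n = [1.0376, -0.8415, 0.0000], ω = ẑ
J2: z=[0.4695, -0.8829, 0.0000] o=[-0.6357, -0.3380, 0.0000] → [0.9449, 0.5024, -0.5101, 0.4695, -0.8829, 0.0000]
J3: z=[-0.6457, -0.3433, 0.6820] o=[-0.4013, -0.4739, 0.1536] → [0.8046, -1.0904, 0.2129, -0.6457, -0.3433, 0.6820]
J4: z=[-0.6457, -0.3433, 0.6820] o=[-0.5179, -0.8314, 0.0098] → [0.5114, -0.9181, 0.0220, -0.6457, -0.3433, 0.6820]
J5: z=[-0.6457, -0.3433, 0.6820] o=[-0.9671, -0.8617, -0.4308] → [0.3395, -0.3271, 0.1567, -0.6457, -0.3433, 0.6820]
J6: z=[0.4040, -0.9116, -0.0764] o=[-1.1097, -0.9114, -0.5908] → [0.4273, 0.1731, 0.1935, 0.4040, -0.9116, -0.0764]
V = J·q̇ = [-0.9094, -0.0205, 0.6154, -0.6614, -0.2550, -0.3461]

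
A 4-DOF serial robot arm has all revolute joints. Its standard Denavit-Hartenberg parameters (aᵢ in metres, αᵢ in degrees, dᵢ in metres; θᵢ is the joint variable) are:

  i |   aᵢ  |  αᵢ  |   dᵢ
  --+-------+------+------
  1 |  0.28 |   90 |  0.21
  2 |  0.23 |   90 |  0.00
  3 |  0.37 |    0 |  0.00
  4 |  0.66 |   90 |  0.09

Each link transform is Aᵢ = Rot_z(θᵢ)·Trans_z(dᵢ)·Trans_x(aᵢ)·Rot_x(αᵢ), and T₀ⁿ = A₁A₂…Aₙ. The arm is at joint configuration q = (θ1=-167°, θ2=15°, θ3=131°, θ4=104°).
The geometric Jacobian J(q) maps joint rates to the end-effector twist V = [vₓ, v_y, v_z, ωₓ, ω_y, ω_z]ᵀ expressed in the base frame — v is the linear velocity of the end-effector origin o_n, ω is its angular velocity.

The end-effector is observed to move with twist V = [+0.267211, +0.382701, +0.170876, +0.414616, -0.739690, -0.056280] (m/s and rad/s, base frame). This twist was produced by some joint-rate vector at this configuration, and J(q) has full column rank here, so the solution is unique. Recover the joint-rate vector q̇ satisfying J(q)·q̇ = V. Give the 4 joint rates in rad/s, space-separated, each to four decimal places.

o_n = [0.1316, -0.2379, 0.0218]
J₁: ẑ×o_n = [0.2379, 0.1316, -0.0000], ω = ẑ
J2: z=[-0.2250, 0.9744, 0.0000] o=[-0.2728, -0.0630, 0.2100] → [-0.1834, -0.0423, -0.3547, -0.2250, 0.9744, 0.0000]
J3: z=[-0.2522, -0.0582, -0.9659] o=[-0.4893, -0.1130, 0.2695] → [-0.1063, -0.6622, 0.0677, -0.2522, -0.0582, -0.9659]
J4: z=[-0.2522, -0.0582, -0.9659] o=[-0.3236, 0.2119, 0.2067] → [-0.4237, -0.4863, 0.1399, -0.2522, -0.0582, -0.9659]
q̇ = J⁺·V = [-0.9430, -0.8140, -0.1470, -0.7710]

-0.9430 -0.8140 -0.1470 -0.7710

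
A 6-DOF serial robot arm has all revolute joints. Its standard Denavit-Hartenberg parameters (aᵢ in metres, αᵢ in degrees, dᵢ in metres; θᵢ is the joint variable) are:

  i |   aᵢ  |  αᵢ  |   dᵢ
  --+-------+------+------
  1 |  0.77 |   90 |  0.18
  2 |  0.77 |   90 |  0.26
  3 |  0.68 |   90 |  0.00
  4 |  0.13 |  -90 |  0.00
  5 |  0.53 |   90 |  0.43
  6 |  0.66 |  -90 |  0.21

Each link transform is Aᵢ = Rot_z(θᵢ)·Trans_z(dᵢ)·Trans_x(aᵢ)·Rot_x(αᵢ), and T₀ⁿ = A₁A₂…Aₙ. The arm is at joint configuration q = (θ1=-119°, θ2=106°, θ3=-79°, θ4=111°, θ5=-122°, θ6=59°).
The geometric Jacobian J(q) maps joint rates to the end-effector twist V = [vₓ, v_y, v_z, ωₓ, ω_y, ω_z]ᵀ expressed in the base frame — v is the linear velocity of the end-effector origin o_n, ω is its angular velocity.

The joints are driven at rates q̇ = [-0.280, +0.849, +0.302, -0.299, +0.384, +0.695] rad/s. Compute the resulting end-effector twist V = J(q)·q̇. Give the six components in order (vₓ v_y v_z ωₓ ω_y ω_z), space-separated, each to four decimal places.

-0.6455 -0.2847 -0.5756 -0.7168 1.0190 0.2163

o_n = [-0.1470, 0.1605, 0.0874]
J₁: ẑ×o_n = [-0.1605, -0.1470, 0.0000], ω = ẑ
J2: z=[-0.8746, 0.4848, 0.0000] o=[-0.3733, -0.6735, 0.1800] → [-0.0449, -0.0810, -0.8391, -0.8746, 0.4848, 0.0000]
J3: z=[-0.4660, -0.8407, 0.2756] o=[-0.4978, -0.3618, 0.9202] → [0.5562, -0.2914, 0.0515, -0.4660, -0.8407, 0.2756]
J4: z=[0.0357, -0.3292, -0.9436] o=[0.1033, -0.6541, 1.0449] → [1.0838, 0.2704, -0.0533, 0.0357, -0.3292, -0.9436]
J5: z=[-0.6583, 0.7026, -0.2700] o=[0.0056, -0.7361, 1.0698] → [-0.4482, -0.6055, -0.4830, -0.6583, 0.7026, -0.2700]
J6: z=[0.6187, 0.7094, 0.3375] o=[-0.0503, -0.4048, 0.4758] → [-0.4663, 0.2076, 0.4184, 0.6187, 0.7094, 0.3375]
V = J·q̇ = [-0.6455, -0.2847, -0.5756, -0.7168, 1.0190, 0.2163]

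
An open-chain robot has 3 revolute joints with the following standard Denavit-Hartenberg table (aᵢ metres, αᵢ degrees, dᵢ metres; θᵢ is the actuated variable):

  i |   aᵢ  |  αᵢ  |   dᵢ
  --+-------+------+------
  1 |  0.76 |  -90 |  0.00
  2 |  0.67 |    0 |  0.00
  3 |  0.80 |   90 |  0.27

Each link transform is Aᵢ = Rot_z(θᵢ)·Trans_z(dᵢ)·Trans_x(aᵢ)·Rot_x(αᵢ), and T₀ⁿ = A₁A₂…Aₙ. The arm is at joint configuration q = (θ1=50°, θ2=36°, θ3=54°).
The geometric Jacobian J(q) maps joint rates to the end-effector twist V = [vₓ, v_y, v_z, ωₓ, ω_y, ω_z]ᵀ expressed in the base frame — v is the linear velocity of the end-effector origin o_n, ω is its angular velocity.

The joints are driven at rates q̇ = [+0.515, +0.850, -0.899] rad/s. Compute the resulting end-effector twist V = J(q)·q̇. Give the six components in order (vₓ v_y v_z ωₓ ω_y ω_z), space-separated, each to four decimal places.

o_n = [0.6301, 1.1710, -1.1938]
J₁: ẑ×o_n = [-1.1710, 0.6301, 0.0000], ω = ẑ
J2: z=[-0.7660, 0.6428, 0.0000] o=[0.4885, 0.5822, 0.0000] → [-0.7674, -0.9145, -0.5420, -0.7660, 0.6428, 0.0000]
J3: z=[-0.7660, 0.6428, 0.0000] o=[0.8369, 0.9974, -0.3938] → [-0.5142, -0.6128, 0.0000, -0.7660, 0.6428, 0.0000]
V = J·q̇ = [-0.7930, 0.0981, -0.4607, 0.0375, -0.0315, 0.5150]

-0.7930 0.0981 -0.4607 0.0375 -0.0315 0.5150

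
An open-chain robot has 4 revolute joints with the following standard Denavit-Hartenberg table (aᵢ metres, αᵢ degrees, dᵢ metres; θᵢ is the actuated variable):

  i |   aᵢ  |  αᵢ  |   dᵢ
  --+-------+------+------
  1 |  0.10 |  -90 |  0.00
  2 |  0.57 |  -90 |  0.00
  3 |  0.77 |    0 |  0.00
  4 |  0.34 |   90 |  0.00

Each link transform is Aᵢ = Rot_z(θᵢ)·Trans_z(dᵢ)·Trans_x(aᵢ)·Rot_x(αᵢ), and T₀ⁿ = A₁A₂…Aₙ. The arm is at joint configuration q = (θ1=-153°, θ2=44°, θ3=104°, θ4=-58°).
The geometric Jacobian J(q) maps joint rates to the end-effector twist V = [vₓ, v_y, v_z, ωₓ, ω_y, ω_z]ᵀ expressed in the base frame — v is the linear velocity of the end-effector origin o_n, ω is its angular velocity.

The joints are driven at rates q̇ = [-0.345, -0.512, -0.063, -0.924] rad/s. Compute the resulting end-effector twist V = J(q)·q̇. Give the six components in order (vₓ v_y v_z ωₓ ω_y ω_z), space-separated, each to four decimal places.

-0.0615 -0.0684 0.0279 -0.8433 0.1449 0.3650

o_n = [-0.9366, 0.6358, -0.4306]
J₁: ẑ×o_n = [-0.6358, -0.9366, 0.0000], ω = ẑ
J2: z=[0.4540, -0.8910, 0.0000] o=[-0.0891, -0.0454, 0.0000] → [0.3837, 0.1955, -0.4459, 0.4540, -0.8910, 0.0000]
J3: z=[0.6189, 0.3154, -0.7193] o=[-0.4544, -0.2315, -0.3960] → [0.6130, 0.3683, 0.6889, 0.6189, 0.3154, -0.7193]
J4: z=[0.6189, 0.3154, -0.7193] o=[-0.6742, 0.4950, -0.2666] → [0.0495, 0.2903, 0.1699, 0.6189, 0.3154, -0.7193]
V = J·q̇ = [-0.0615, -0.0684, 0.0279, -0.8433, 0.1449, 0.3650]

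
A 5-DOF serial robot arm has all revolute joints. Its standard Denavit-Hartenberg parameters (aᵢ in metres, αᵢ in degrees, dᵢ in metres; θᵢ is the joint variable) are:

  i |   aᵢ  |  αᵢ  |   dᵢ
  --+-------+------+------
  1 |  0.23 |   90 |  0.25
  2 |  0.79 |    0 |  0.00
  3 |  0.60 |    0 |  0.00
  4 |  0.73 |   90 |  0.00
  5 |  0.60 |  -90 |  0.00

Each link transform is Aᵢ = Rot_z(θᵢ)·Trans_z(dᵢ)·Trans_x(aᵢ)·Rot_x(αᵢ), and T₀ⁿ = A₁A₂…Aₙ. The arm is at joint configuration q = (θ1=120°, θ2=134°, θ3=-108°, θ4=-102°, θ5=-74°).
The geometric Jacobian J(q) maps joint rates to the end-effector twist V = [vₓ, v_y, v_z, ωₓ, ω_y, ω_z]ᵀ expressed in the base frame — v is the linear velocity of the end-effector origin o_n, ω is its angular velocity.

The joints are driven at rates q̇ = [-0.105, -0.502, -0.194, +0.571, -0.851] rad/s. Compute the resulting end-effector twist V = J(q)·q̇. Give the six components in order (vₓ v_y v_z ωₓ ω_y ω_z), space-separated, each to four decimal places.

o_n = [-0.7180, 0.0902, 0.2125]
J₁: ẑ×o_n = [-0.0902, -0.7180, 0.0000], ω = ẑ
J2: z=[0.8660, 0.5000, 0.0000] o=[-0.1150, 0.1992, 0.2500] → [-0.0187, 0.0325, 0.2071, 0.8660, 0.5000, 0.0000]
J3: z=[0.8660, 0.5000, 0.0000] o=[0.1594, -0.2761, 0.8183] → [-0.3029, 0.5246, 0.7559, 0.8660, 0.5000, 0.0000]
J4: z=[0.8660, 0.5000, 0.0000] o=[-0.1102, 0.1910, 1.0813] → [-0.4344, 0.7524, 0.2166, 0.8660, 0.5000, 0.0000]
J5: z=[0.4851, -0.8403, -0.2419] o=[-0.1985, 0.3439, 0.3730] → [0.0735, 0.2035, -0.5596, 0.4851, -0.8403, -0.2419]
V = J·q̇ = [-0.2329, 0.2137, 0.3493, -0.5211, 0.6526, 0.1009]

-0.2329 0.2137 0.3493 -0.5211 0.6526 0.1009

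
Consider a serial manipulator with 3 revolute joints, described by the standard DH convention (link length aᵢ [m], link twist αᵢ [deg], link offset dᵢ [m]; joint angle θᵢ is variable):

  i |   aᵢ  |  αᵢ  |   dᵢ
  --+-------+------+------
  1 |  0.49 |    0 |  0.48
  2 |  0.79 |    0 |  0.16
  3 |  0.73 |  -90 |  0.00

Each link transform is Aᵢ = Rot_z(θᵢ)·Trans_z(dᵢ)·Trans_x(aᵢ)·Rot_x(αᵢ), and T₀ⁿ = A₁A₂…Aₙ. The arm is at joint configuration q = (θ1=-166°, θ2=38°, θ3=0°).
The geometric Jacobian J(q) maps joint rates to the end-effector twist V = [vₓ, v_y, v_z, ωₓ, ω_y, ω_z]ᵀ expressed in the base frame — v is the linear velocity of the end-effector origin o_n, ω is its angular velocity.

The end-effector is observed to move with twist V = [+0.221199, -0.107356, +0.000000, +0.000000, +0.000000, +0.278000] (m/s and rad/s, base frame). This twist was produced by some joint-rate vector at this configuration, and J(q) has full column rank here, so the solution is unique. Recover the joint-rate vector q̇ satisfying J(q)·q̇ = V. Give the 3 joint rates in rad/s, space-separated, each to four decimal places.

o_n = [-1.4113, -1.3163, 0.6400]
J₁: ẑ×o_n = [1.3163, -1.4113, 0.0000], ω = ẑ
J2: z=[0.0000, 0.0000, 1.0000] o=[-0.4754, -0.1185, 0.4800] → [1.1978, -0.9358, 0.0000, 0.0000, 0.0000, 1.0000]
J3: z=[0.0000, 0.0000, 1.0000] o=[-0.9618, -0.7411, 0.6400] → [0.5752, -0.4494, 0.0000, 0.0000, 0.0000, 1.0000]
q̇ = J⁺·V = [-0.1710, 0.3020, 0.1470]

-0.1710 0.3020 0.1470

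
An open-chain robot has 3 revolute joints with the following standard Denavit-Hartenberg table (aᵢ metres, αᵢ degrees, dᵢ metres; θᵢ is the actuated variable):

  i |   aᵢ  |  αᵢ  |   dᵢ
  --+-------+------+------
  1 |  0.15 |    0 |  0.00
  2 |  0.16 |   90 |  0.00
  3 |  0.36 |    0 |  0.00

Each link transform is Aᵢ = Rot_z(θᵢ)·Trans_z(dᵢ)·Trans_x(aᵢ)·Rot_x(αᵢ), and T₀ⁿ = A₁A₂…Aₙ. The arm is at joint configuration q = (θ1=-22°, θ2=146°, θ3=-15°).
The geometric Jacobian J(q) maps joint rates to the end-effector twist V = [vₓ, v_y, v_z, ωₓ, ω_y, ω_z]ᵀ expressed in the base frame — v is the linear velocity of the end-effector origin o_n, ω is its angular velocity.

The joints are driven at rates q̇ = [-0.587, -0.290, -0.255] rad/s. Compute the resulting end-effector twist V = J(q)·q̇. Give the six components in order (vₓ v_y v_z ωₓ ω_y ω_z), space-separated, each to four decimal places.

o_n = [-0.1448, 0.3647, -0.0932]
J₁: ẑ×o_n = [-0.3647, -0.1448, 0.0000], ω = ẑ
J2: z=[0.0000, 0.0000, 1.0000] o=[0.1391, -0.0562, 0.0000] → [-0.4209, -0.2839, 0.0000, 0.0000, 0.0000, 1.0000]
J3: z=[0.8290, 0.5592, 0.0000] o=[0.0496, 0.0765, 0.0000] → [-0.0521, 0.0772, 0.3477, 0.8290, 0.5592, 0.0000]
V = J·q̇ = [0.3495, 0.1477, -0.0887, -0.2114, -0.1426, -0.8770]

0.3495 0.1477 -0.0887 -0.2114 -0.1426 -0.8770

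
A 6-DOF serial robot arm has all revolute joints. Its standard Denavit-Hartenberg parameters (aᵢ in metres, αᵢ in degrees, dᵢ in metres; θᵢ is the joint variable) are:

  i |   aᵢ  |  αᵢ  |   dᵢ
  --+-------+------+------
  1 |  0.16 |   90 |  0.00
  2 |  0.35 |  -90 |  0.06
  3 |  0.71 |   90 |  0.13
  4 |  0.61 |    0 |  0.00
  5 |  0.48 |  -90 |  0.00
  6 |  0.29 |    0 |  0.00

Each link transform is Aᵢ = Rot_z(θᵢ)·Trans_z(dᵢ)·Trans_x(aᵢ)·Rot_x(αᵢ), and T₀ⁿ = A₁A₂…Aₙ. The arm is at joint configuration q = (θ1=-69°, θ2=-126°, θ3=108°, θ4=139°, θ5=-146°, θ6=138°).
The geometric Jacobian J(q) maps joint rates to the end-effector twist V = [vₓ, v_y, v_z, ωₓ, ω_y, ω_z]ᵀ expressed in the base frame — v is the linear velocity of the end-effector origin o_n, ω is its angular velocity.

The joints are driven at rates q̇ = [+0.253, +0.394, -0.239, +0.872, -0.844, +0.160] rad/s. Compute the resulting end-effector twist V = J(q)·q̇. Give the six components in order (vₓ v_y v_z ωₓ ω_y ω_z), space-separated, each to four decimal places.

-0.2754 0.3647 0.1826 -0.3700 -0.0596 0.2835

o_n = [0.5429, -0.3900, -0.2985]
J₁: ẑ×o_n = [0.3900, 0.5429, -0.0000], ω = ẑ
J2: z=[-0.9336, -0.3584, 0.0000] o=[0.0573, -0.1494, 0.0000] → [0.1070, -0.2787, 0.3986, -0.9336, -0.3584, 0.0000]
J3: z=[0.2899, -0.7553, -0.5878] o=[-0.0724, 0.0212, -0.2832] → [-0.2301, -0.3572, 0.3455, 0.2899, -0.7553, -0.5878]
J4: z=[0.0882, 0.6326, -0.7694] o=[0.6419, 0.0446, -0.1821] → [-0.4080, 0.0864, 0.0243, 0.0882, 0.6326, -0.7694]
J5: z=[0.0882, 0.6326, -0.7694] o=[0.3192, -0.3365, -0.5324] → [0.1068, -0.1928, -0.1462, 0.0882, 0.6326, -0.7694]
J6: z=[0.4039, -0.7288, -0.5529] o=[0.7563, -0.2107, -0.3789] → [-0.1577, 0.0855, -0.2279, 0.4039, -0.7288, -0.5529]
V = J·q̇ = [-0.2754, 0.3647, 0.1826, -0.3700, -0.0596, 0.2835]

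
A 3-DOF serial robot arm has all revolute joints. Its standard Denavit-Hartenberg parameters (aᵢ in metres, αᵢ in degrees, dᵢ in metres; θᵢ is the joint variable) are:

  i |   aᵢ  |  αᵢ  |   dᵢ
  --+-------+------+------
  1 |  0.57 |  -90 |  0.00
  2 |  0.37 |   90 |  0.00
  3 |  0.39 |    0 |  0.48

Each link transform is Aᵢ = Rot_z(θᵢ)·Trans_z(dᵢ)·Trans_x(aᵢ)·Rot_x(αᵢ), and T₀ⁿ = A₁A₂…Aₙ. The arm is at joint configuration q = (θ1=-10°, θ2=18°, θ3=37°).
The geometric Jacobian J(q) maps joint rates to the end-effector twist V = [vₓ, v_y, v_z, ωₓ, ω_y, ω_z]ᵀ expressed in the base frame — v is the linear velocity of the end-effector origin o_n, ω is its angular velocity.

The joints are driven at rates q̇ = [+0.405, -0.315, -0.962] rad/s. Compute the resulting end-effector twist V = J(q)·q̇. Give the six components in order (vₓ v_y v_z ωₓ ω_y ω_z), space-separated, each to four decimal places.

0.0856 0.2426 0.1811 -0.3475 -0.2586 -0.5099

o_n = [1.3864, -0.0061, 0.2459]
J₁: ẑ×o_n = [0.0061, 1.3864, -0.0000], ω = ẑ
J2: z=[0.1736, 0.9848, 0.0000] o=[0.5613, -0.0990, 0.0000] → [0.2422, -0.0427, -0.7964, 0.1736, 0.9848, 0.0000]
J3: z=[0.3043, -0.0537, 0.9511] o=[0.9079, -0.1601, -0.1143] → [-0.1657, 0.3455, 0.0725, 0.3043, -0.0537, 0.9511]
V = J·q̇ = [0.0856, 0.2426, 0.1811, -0.3475, -0.2586, -0.5099]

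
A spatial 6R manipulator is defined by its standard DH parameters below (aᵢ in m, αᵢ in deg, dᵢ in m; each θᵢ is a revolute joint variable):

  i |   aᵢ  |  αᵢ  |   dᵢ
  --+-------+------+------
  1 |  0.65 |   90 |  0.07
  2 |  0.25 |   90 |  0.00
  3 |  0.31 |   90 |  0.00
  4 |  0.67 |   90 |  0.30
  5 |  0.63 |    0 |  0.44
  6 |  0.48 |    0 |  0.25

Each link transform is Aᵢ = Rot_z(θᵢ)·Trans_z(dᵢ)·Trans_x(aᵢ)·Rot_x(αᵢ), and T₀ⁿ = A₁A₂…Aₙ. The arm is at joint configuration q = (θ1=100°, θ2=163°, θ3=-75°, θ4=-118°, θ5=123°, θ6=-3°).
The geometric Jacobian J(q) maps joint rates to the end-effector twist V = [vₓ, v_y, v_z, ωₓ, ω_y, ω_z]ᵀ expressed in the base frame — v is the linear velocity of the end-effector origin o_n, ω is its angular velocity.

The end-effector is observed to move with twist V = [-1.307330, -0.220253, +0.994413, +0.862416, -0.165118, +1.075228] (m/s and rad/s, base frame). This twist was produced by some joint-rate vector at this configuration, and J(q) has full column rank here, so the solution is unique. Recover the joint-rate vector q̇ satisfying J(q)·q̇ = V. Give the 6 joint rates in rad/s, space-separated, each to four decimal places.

o_n = [-0.2917, 1.6916, 0.0025]
J₁: ẑ×o_n = [-1.6916, -0.2917, 0.0000], ω = ẑ
J2: z=[0.9848, 0.1736, 0.0000] o=[-0.1129, 0.6401, 0.0700] → [-0.0117, 0.0665, 1.0665, 0.9848, 0.1736, 0.0000]
J3: z=[-0.0508, 0.2879, 0.9563] o=[-0.0714, 0.4047, 0.1431] → [-1.2711, -0.2179, -0.0019, -0.0508, 0.2879, 0.9563]
J4: z=[-0.4153, 0.8647, -0.2824] o=[-0.3529, 0.2771, 0.1666] → [0.2576, -0.0854, -0.6403, -0.4153, 0.8647, -0.2824]
J5: z=[0.7781, 0.4985, 0.3821] o=[-0.1618, 0.4956, -0.5077] → [-0.2027, -0.4466, 0.9953, 0.7781, 0.4985, 0.3821]
J6: z=[0.7781, 0.4985, 0.3821] o=[-0.2005, 1.1928, -0.1869] → [-0.0962, -0.1822, 0.4335, 0.7781, 0.4985, 0.3821]
q̇ = J⁺·V = [0.2810, 0.3100, 0.4790, -0.6450, 0.1370, 0.2660]

0.2810 0.3100 0.4790 -0.6450 0.1370 0.2660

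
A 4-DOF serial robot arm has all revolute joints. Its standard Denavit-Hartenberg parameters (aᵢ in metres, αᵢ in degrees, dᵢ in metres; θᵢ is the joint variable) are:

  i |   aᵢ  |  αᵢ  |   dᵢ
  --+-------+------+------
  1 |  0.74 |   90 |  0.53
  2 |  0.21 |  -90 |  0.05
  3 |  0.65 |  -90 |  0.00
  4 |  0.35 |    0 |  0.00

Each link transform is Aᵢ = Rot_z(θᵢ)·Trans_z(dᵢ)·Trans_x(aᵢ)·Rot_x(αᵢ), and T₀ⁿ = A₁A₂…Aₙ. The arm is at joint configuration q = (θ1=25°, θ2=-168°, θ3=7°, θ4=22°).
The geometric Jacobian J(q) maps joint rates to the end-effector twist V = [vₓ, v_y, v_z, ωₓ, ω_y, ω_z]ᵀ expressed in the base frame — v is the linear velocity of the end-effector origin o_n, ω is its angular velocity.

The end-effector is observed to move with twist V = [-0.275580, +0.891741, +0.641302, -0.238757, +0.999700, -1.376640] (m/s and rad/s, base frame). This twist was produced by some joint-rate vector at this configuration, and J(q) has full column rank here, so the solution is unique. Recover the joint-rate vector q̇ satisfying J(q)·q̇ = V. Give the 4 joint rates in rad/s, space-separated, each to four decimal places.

o_n = [-0.4267, -0.1231, 0.4135]
J₁: ẑ×o_n = [0.1231, -0.4267, 0.0000], ω = ẑ
J2: z=[0.4226, -0.9063, 0.0000] o=[0.6707, 0.3127, 0.5300] → [0.1056, 0.0492, -1.1788, 0.4226, -0.9063, 0.0000]
J3: z=[0.1884, 0.0879, -0.9781] o=[0.5056, 0.1806, 0.4863] → [-0.3035, 0.9257, 0.0247, 0.1884, 0.0879, -0.9781]
J4: z=[-0.3114, 0.9499, 0.0253] o=[-0.0998, -0.0143, 0.3522] → [0.0610, 0.0108, 0.3445, -0.3114, 0.9499, 0.0253]
q̇ = J⁺·V = [-0.8050, -0.3330, 0.6020, 0.6790]

-0.8050 -0.3330 0.6020 0.6790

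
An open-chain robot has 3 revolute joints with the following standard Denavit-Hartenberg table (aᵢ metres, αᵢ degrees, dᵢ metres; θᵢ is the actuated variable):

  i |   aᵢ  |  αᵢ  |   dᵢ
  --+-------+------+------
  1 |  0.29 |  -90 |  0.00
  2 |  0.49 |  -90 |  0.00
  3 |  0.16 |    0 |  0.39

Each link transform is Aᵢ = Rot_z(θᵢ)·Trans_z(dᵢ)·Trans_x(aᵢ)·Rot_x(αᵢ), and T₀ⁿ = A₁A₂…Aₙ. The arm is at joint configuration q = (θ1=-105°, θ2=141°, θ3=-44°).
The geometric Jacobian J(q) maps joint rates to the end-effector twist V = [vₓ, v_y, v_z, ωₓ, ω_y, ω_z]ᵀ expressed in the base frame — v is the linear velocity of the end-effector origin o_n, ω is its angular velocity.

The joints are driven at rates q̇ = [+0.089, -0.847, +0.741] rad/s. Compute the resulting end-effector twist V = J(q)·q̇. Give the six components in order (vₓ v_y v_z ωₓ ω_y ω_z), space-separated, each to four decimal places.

-0.1169 0.0397 -0.6580 -0.6974 0.6697 0.6649

o_n = [0.2175, 0.3824, -0.0777]
J₁: ẑ×o_n = [-0.3824, 0.2175, 0.0000], ω = ẑ
J2: z=[0.9659, -0.2588, 0.0000] o=[-0.0751, -0.2801, 0.0000] → [0.0201, 0.0751, 0.7157, 0.9659, -0.2588, 0.0000]
J3: z=[0.1629, 0.6079, 0.7771] o=[0.0235, 0.0877, -0.3084] → [-0.0888, 0.1132, -0.0699, 0.1629, 0.6079, 0.7771]
V = J·q̇ = [-0.1169, 0.0397, -0.6580, -0.6974, 0.6697, 0.6649]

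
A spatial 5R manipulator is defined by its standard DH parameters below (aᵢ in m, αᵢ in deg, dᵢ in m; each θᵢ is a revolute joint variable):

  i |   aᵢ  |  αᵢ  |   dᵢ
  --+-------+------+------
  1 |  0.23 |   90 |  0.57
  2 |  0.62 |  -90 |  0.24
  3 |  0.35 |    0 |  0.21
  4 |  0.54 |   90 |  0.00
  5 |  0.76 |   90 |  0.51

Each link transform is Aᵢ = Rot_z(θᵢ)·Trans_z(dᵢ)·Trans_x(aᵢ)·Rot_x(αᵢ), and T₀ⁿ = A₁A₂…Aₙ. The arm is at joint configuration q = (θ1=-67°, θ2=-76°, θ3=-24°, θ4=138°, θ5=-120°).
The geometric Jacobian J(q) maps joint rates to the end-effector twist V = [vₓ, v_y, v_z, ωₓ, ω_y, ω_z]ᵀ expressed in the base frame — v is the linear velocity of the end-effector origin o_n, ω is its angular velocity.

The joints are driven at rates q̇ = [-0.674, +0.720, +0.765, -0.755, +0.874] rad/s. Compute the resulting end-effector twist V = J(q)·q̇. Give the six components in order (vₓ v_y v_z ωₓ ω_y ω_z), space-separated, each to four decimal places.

0.8893 -0.3198 -0.0352 -0.2563 -0.3292 -1.4463

o_n = [0.0202, -0.1212, -0.8392]
J₁: ẑ×o_n = [0.1212, 0.0202, -0.0000], ω = ẑ
J2: z=[-0.9205, -0.3907, 0.0000] o=[0.0899, -0.2117, 0.5700] → [0.5506, -1.2972, -0.1106, -0.9205, -0.3907, 0.0000]
J3: z=[0.3791, -0.8932, 0.2419] o=[-0.0724, -0.4436, -0.0316] → [0.6433, 0.3286, 0.2050, 0.3791, -0.8932, 0.2419]
J4: z=[0.3791, -0.8932, 0.2419] o=[-0.0936, -0.7580, -0.2910] → [0.3355, 0.2354, 0.3431, 0.3791, -0.8932, 0.2419]
J5: z=[0.4608, -0.0445, -0.8864] o=[0.3397, -0.5163, -0.0779] → [0.3841, 0.6340, 0.1678, 0.4608, -0.0445, -0.8864]
V = J·q̇ = [0.8893, -0.3198, -0.0352, -0.2563, -0.3292, -1.4463]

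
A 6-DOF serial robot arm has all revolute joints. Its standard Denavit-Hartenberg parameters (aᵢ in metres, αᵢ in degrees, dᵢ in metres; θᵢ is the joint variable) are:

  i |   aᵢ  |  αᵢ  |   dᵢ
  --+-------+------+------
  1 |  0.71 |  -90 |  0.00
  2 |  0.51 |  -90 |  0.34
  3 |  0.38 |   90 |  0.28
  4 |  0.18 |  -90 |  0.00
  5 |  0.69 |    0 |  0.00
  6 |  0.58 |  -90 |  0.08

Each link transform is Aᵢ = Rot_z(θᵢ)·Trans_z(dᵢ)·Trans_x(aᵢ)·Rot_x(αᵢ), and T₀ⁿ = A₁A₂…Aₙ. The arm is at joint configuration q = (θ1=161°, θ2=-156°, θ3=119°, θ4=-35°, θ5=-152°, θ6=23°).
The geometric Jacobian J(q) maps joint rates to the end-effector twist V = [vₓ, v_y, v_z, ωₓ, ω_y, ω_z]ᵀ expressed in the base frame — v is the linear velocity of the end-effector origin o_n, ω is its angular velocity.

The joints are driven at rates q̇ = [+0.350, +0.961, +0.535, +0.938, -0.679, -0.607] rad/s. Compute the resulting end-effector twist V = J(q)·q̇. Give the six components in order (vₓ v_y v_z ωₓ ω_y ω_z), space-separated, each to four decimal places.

o_n = [0.0881, -0.2006, 1.2592]
J₁: ẑ×o_n = [0.2006, 0.0881, -0.0000], ω = ẑ
J2: z=[-0.3256, -0.9455, 0.0000] o=[-0.6713, 0.2312, 0.0000] → [-1.1906, 0.4099, 0.8586, -0.3256, -0.9455, 0.0000]
J3: z=[-0.3846, 0.1324, 0.9135] o=[-0.3415, -0.2420, 0.2074] → [0.1014, 0.7969, -0.0728, -0.3846, 0.1324, 0.9135]
J4: z=[0.9133, 0.1983, 0.3557] o=[-0.5001, 0.1641, 0.3883] → [0.3024, -0.5861, -0.4497, 0.9133, 0.1983, 0.3557]
J5: z=[-0.3919, 0.6655, 0.6352] o=[-0.4802, 0.2936, 0.2649] → [0.9756, 0.7506, -0.1845, -0.3919, 0.6655, 0.6352]
J6: z=[-0.3919, 0.6655, 0.6352] o=[-0.2518, -0.0805, 0.7978] → [0.3833, 0.3967, -0.1791, -0.3919, 0.6655, 0.6352]
V = J·q̇ = [-1.6311, -0.4491, 0.5983, 0.8420, -1.5077, 0.3555]

-1.6311 -0.4491 0.5983 0.8420 -1.5077 0.3555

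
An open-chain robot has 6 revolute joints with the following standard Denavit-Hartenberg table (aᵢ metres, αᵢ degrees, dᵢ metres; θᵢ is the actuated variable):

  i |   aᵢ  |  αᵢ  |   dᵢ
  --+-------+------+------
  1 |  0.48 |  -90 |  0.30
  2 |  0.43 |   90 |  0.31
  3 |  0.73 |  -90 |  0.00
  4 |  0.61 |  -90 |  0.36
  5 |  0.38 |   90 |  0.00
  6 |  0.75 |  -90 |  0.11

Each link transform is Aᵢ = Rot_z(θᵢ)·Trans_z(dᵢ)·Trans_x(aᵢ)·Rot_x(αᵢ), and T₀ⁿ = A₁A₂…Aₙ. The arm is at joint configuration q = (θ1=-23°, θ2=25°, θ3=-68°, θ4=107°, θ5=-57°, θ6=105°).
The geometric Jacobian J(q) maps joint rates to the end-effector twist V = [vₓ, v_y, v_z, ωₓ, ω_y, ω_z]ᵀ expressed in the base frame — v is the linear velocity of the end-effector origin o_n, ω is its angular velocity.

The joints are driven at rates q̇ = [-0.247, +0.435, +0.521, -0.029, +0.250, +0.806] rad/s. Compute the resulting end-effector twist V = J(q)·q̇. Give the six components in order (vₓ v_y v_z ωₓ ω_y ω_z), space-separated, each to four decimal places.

o_n = [1.3107, 0.1596, -0.4291]
J₁: ẑ×o_n = [-0.1596, 1.3107, 0.0000], ω = ẑ
J2: z=[0.3907, 0.9205, 0.0000] o=[0.4418, -0.1876, 0.3000] → [-0.6711, 0.2849, -0.6641, 0.3907, 0.9205, 0.0000]
J3: z=[0.3890, -0.1651, 0.9063] o=[0.9217, -0.0545, 0.1183] → [-0.1036, 0.5655, 0.1475, 0.3890, -0.1651, 0.9063]
J4: z=[0.9199, 0.0165, -0.3918] o=[0.8854, -0.7743, 0.0027] → [0.3588, 0.2306, 0.8521, 0.9199, 0.0165, -0.3918]
J5: z=[0.1613, 0.8948, 0.4164] o=[0.9985, -0.4962, -0.6388] → [-0.0854, 0.0962, -0.1735, 0.1613, 0.8948, 0.4164]
J6: z=[0.8008, -0.3653, 0.4746] o=[1.2177, -0.3986, -0.9335] → [-0.4492, -0.3598, 0.4810, 0.8008, -0.3653, 0.4746]
V = J·q̇ = [-0.7003, -0.1778, 0.1075, 1.0318, 0.2432, 0.7232]

-0.7003 -0.1778 0.1075 1.0318 0.2432 0.7232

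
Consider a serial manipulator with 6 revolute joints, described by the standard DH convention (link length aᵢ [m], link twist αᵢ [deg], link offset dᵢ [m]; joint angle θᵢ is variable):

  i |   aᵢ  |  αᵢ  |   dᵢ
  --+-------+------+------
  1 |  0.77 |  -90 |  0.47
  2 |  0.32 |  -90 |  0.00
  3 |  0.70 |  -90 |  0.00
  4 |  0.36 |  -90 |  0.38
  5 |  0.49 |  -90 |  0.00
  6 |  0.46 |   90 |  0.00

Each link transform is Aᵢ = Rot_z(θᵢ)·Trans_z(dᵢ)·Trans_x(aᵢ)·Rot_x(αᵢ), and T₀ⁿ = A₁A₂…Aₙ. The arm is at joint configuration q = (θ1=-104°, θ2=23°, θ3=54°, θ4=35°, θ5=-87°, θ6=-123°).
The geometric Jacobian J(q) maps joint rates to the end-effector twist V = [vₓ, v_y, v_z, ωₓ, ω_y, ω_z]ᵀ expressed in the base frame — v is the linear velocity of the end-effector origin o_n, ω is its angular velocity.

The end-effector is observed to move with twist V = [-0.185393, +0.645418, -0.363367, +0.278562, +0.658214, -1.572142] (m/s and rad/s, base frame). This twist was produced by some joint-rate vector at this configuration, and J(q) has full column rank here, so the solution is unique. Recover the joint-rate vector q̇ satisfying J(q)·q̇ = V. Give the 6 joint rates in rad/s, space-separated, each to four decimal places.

o_n = [-1.2671, -0.9564, 0.8482]
J₁: ẑ×o_n = [0.9564, -1.2671, 0.0000], ω = ẑ
J2: z=[0.9703, -0.2419, 0.0000] o=[-0.1863, -0.7471, 0.4700] → [-0.0915, -0.3670, -0.4646, 0.9703, -0.2419, 0.0000]
J3: z=[0.0945, 0.3791, -0.9205] o=[-0.2575, -1.0329, 0.3450] → [0.2612, 0.8817, 0.3900, 0.0945, 0.3791, -0.9205]
J4: z=[-0.3902, 0.8648, 0.3161] o=[-0.8987, -1.2634, 0.1842] → [0.4772, 0.1426, 0.1989, -0.3902, 0.8648, 0.3161]
J5: z=[0.4479, -0.1217, 0.8858] o=[-1.3365, -1.1102, 0.4267] → [-0.1875, -0.1273, 0.0773, 0.4479, -0.1217, 0.8858]
J6: z=[-0.7829, -0.5318, 0.3228] o=[-1.5481, -0.6995, 0.5901] → [-0.0543, 0.2928, 0.3506, -0.7829, -0.5318, 0.3228]
q̇ = J⁺·V = [-0.5700, 0.3910, 0.0750, 0.3430, -0.9630, -0.5840]

-0.5700 0.3910 0.0750 0.3430 -0.9630 -0.5840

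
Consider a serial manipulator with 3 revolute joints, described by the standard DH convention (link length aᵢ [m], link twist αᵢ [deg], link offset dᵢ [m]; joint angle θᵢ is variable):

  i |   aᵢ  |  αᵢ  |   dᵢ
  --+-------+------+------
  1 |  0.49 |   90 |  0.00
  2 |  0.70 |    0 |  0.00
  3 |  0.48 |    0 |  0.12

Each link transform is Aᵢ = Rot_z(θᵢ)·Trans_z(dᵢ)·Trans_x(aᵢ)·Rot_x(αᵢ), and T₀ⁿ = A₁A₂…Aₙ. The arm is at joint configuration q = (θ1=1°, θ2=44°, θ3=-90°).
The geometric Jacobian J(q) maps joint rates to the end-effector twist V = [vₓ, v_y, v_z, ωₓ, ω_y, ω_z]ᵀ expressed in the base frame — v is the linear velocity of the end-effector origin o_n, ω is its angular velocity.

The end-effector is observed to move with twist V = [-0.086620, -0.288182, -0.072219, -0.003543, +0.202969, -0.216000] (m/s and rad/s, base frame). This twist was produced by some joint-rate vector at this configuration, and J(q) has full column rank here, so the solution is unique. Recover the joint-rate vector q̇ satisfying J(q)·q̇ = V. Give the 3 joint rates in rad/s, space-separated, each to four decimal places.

-0.2160 -0.0090 -0.1940

o_n = [1.3289, -0.0968, 0.1410]
J₁: ẑ×o_n = [0.0968, 1.3289, -0.0000], ω = ẑ
J2: z=[0.0175, -0.9998, 0.0000] o=[0.4899, 0.0086, 0.0000] → [-0.1410, -0.0025, 0.8370, 0.0175, -0.9998, 0.0000]
J3: z=[0.0175, -0.9998, 0.0000] o=[0.9934, 0.0173, 0.4863] → [0.3452, 0.0060, 0.3334, 0.0175, -0.9998, 0.0000]
q̇ = J⁺·V = [-0.2160, -0.0090, -0.1940]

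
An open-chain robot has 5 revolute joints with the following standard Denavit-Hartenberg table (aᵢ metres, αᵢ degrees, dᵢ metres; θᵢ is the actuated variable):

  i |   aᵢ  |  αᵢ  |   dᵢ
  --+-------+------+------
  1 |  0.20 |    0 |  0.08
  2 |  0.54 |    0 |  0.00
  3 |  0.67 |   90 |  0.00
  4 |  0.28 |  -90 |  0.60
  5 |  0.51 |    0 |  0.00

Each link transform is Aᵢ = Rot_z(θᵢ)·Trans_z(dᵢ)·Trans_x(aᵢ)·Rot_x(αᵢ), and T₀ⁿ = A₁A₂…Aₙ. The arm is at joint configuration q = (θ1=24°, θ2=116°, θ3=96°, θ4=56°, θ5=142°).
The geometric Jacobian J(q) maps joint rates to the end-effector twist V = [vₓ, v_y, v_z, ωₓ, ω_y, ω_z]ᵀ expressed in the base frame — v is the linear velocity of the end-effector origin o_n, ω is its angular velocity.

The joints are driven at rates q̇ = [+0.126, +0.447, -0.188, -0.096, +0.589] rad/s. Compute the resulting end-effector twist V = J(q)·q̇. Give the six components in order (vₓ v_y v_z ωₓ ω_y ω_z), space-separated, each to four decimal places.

o_n = [-0.8046, 0.0894, -0.0210]
J₁: ẑ×o_n = [-0.0894, -0.8046, 0.0000], ω = ẑ
J2: z=[0.0000, 0.0000, 1.0000] o=[0.1827, 0.0813, 0.0800] → [-0.0081, -0.9873, 0.0000, 0.0000, 0.0000, 1.0000]
J3: z=[0.0000, 0.0000, 1.0000] o=[-0.2310, 0.4285, 0.0800] → [0.3390, -0.5737, 0.0000, 0.0000, 0.0000, 1.0000]
J4: z=[-0.8290, 0.5592, 0.0000] o=[-0.6056, -0.1270, 0.0800] → [-0.0565, -0.0838, -0.0682, -0.8290, 0.5592, 0.0000]
J5: z=[0.4636, 0.6873, 0.5592] o=[-1.1906, 0.0787, 0.3121] → [-0.2350, 0.3703, -0.2603, 0.4636, 0.6873, 0.5592]
V = J·q̇ = [-0.2116, -0.2087, -0.1468, 0.3526, 0.3511, 0.7144]

-0.2116 -0.2087 -0.1468 0.3526 0.3511 0.7144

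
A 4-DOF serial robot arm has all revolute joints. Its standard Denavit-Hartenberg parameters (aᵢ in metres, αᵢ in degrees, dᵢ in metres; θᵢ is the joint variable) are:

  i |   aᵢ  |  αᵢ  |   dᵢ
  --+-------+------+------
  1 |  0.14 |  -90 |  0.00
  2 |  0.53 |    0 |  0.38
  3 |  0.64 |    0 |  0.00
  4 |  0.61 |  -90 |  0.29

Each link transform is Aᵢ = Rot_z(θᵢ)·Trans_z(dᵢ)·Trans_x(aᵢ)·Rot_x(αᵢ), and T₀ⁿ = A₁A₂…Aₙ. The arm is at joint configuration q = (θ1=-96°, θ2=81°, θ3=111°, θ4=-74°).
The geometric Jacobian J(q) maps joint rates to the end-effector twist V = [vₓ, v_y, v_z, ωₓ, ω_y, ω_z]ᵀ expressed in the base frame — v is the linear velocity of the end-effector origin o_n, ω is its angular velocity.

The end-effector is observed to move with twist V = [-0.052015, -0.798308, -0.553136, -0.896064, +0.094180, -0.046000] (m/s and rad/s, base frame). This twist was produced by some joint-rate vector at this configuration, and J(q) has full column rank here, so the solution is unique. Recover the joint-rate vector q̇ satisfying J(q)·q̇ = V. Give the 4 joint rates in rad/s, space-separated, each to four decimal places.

-0.0460 -0.6840 0.1220 -0.3390

o_n = [0.7384, 0.6157, -0.9290]
J₁: ẑ×o_n = [-0.6157, 0.7384, 0.0000], ω = ẑ
J2: z=[0.9945, -0.1045, 0.0000] o=[-0.0146, -0.1392, 0.0000] → [0.0971, 0.9239, 0.8295, 0.9945, -0.1045, 0.0000]
J3: z=[0.9945, -0.1045, 0.0000] o=[0.3546, -0.2614, -0.5235] → [0.0424, 0.4033, 0.9124, 0.9945, -0.1045, 0.0000]
J4: z=[0.9945, -0.1045, 0.0000] o=[0.4201, 0.3612, -0.3904] → [0.0563, 0.5356, 0.2864, 0.9945, -0.1045, 0.0000]
q̇ = J⁺·V = [-0.0460, -0.6840, 0.1220, -0.3390]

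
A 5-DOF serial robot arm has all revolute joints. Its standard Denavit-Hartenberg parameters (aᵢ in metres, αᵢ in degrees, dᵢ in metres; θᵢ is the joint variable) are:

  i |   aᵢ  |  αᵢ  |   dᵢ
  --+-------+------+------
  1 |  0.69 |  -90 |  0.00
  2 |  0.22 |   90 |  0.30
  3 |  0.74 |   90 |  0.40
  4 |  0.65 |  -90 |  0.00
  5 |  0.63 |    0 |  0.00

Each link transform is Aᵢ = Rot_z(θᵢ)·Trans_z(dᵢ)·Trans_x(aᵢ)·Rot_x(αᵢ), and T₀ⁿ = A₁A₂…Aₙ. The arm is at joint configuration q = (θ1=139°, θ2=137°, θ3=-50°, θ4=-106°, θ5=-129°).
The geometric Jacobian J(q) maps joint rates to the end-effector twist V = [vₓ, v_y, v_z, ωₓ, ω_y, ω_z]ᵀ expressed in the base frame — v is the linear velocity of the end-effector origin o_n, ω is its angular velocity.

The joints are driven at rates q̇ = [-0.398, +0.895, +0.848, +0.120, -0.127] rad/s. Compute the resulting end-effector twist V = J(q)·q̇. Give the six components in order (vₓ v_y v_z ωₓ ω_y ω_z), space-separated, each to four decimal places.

o_n = [-0.1026, 0.7889, -0.3023]
J₁: ẑ×o_n = [-0.7889, -0.1026, 0.0000], ω = ẑ
J2: z=[-0.6561, -0.7547, 0.0000] o=[-0.5207, 0.4527, 0.0000] → [0.2282, -0.1983, 0.0950, -0.6561, -0.7547, 0.0000]
J3: z=[-0.5147, 0.4474, -0.7314] o=[-0.5961, 0.1207, -0.1500] → [0.4205, -0.4393, -0.5647, -0.5147, 0.4474, -0.7314]
J4: z=[-0.0011, 0.8527, 0.5224] o=[-0.1676, 0.4993, -0.7670] → [0.2449, 0.0345, -0.0557, -0.0011, 0.8527, 0.5224]
J5: z=[0.9660, 0.1359, -0.2198] o=[0.0004, 0.1714, -0.2315] → [0.1261, 0.0911, 0.6105, 0.9660, 0.1359, -0.2198]
V = J·q̇ = [0.8881, -0.5167, -0.4781, -1.1465, -0.2110, -0.9276]

0.8881 -0.5167 -0.4781 -1.1465 -0.2110 -0.9276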